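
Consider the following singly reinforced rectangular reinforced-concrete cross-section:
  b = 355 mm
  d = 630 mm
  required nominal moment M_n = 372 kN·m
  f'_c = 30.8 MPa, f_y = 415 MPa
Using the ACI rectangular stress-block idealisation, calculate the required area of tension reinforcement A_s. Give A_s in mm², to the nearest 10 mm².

With M_n = 0.85 f'_c a b (d − a/2), solve the quadratic for a:
a = d − √(d² − 2M_n/(0.85 f'_c b)) = 630 − √(630² − 2 × 372×10⁶/(0.85 × 30.8 × 355)) = 67.11 mm.
A_s = 0.85 f'_c a b / f_y = 0.85 × 30.8 × 67.11 × 355 / 415 = 1502.9 mm².

A_s ≈ 1500 mm²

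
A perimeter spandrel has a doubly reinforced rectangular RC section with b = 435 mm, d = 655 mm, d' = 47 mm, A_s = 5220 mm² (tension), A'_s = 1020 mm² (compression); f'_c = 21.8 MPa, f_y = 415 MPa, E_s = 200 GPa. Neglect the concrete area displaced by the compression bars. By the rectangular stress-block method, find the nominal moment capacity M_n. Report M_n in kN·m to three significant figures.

M_n ≈ 1210 kN·m

Assume both tension and compression steel yield.
Net tension couple steel: A_s − A'_s = 4200 mm².
a = (A_s − A'_s) f_y / (0.85 f'_c b) = 1743000/(0.85 × 21.8 × 435) = 216.24 mm.
c = a/β₁ = 216.24/0.85 = 254.40 mm; ε'_s = 0.003(c − d')/c = 0.0024 ≥ f_y/E_s = 0.0021, so compression steel does yield.
M_n = (A_s − A'_s) f_y (d − a/2) + A'_s f_y (d − d') = [1743000 × (655 − 108.12) + 423300 × (655 − 47)] × 10⁻⁶ = 953.21 + 257.37 = 1210.58 kN·m.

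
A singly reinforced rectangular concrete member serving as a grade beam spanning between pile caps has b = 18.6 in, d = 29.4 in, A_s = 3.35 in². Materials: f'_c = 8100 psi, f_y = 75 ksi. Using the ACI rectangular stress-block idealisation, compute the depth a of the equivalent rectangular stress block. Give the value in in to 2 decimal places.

T = A_s f_y = 3.35 × 75 = 251.25 kips.
a = T/(0.85 f'_c b) = 251.25/(0.85 × 8.1 × 18.6) = 1.96 in.

a ≈ 1.96 in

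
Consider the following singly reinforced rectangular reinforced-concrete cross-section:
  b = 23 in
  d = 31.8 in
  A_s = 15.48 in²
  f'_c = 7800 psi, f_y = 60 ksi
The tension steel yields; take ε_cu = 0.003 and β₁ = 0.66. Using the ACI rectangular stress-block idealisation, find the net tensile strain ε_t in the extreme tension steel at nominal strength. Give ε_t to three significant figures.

a = A_s f_y/(0.85 f'_c b) = 6.091 in.
β₁ = 0.66, so c = a/β₁ = 6.091/0.66 = 9.229 in.
From the linear strain diagram with ε_cu = 0.003: ε_t = 0.003 (d − c)/c = 0.003 × (31.8 − 9.229)/9.229 = 0.00734.
Since ε_t ≥ 0.005, the section is tension-controlled.

ε_t ≈ 0.00734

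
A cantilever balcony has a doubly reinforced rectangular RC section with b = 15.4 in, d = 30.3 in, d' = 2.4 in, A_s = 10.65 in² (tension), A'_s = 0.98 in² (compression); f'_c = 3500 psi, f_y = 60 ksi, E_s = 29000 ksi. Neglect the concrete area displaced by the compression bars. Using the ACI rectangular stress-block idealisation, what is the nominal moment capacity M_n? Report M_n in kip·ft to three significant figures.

Assume both steels yield.
a = (A_s − A'_s) f_y/(0.85 f'_c b) = (10.65 − 0.98) × 60/(0.85 × 3.5 × 15.4) = 12.664 in.
c = a/β₁ = 12.664/0.85 = 14.899 in; ε'_s = 0.003(c − d')/c = 0.0025 ≥ ε_y = 0.0021, so the compression steel yields.
M_n = (A_s − A'_s) f_y (d − a/2) + A'_s f_y (d − d') = 580.2 × (30.3 − 6.332) + 58.8 × (30.3 − 2.4) = 13906.2 + 1640.5 = 15546.7 kip·in = 15546.7/12 = 1295.56 kip·ft.

M_n ≈ 1300 kip·ft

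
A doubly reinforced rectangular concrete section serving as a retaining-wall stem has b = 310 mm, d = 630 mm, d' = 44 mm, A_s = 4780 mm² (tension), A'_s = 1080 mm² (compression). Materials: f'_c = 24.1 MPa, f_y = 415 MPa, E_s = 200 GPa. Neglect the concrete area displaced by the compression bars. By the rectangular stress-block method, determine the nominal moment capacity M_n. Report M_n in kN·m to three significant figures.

M_n ≈ 1040 kN·m

Assume both tension and compression steel yield.
Net tension couple steel: A_s − A'_s = 3700 mm².
a = (A_s − A'_s) f_y / (0.85 f'_c b) = 1535500/(0.85 × 24.1 × 310) = 241.80 mm.
c = a/β₁ = 241.80/0.85 = 284.47 mm; ε'_s = 0.003(c − d')/c = 0.0025 ≥ f_y/E_s = 0.0021, so compression steel does yield.
M_n = (A_s − A'_s) f_y (d − a/2) + A'_s f_y (d − d') = [1535500 × (630 − 120.9) + 448200 × (630 − 44)] × 10⁻⁶ = 781.72 + 262.65 = 1044.37 kN·m.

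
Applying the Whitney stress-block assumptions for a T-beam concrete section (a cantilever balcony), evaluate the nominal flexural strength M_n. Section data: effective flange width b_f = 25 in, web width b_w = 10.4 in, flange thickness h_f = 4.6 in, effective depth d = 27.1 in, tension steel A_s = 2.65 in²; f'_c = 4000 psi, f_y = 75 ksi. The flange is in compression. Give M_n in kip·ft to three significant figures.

M_n ≈ 429 kip·ft

Tension: T = A_s f_y = 2.65 × 75 = 198.75 kips.
Try a within the flange: a = T/(0.85 f'_c b_f) = 198.75/(0.85 × 4 × 25) = 2.338 in.
Since a = 2.338 ≤ h_f = 4.6 in, the stress block lies entirely in the flange; analyse as a rectangular beam of width b_f.
M_n = T(d − a/2) = 198.75 × (27.1 − 1.169) = 5153.8 kip·in.
M_n = 5153.8/12 = 429.48 kip·ft.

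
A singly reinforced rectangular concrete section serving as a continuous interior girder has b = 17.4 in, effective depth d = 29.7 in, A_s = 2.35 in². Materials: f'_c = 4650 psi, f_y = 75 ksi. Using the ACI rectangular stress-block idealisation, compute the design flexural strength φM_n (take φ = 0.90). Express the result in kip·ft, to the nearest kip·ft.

φM_n ≈ 376 kip·ft

T = A_s f_y = 2.35 × 75 = 176.25 kips.
a = T/(0.85 f'_c b) = 176.25/(0.85 × 4.65 × 17.4) = 2.563 in.
M_n = T(d − a/2) = 176.25 × (29.7 − 1.2815) = 5008.8 kip·in = 5008.8/12 = 417.40 kip·ft.
φM_n = 0.90 × 417.40 = 375.66 kip·ft.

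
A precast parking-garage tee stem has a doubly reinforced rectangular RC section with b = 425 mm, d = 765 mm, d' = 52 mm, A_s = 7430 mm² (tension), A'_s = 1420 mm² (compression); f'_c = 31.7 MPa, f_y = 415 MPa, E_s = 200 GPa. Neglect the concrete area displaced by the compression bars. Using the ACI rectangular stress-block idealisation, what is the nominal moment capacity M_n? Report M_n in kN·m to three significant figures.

M_n ≈ 2060 kN·m

Assume both tension and compression steel yield.
Net tension couple steel: A_s − A'_s = 6010 mm².
a = (A_s − A'_s) f_y / (0.85 f'_c b) = 2494150/(0.85 × 31.7 × 425) = 217.80 mm.
c = a/β₁ = 217.80/0.824 = 264.32 mm; ε'_s = 0.003(c − d')/c = 0.0024 ≥ f_y/E_s = 0.0021, so compression steel does yield.
M_n = (A_s − A'_s) f_y (d − a/2) + A'_s f_y (d − d') = [2494150 × (765 − 108.9) + 589300 × (765 − 52)] × 10⁻⁶ = 1636.41 + 420.17 = 2056.58 kN·m.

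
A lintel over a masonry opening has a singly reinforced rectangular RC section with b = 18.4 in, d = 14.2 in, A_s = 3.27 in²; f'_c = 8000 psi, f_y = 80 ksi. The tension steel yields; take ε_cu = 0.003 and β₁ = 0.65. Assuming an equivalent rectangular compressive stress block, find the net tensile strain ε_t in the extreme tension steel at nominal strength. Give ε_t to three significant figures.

ε_t ≈ 0.0102

a = A_s f_y/(0.85 f'_c b) = 2.091 in.
β₁ = 0.65, so c = a/β₁ = 2.091/0.65 = 3.217 in.
From the linear strain diagram with ε_cu = 0.003: ε_t = 0.003 (d − c)/c = 0.003 × (14.2 − 3.217)/3.217 = 0.0102.
Since ε_t ≥ 0.005, the section is tension-controlled.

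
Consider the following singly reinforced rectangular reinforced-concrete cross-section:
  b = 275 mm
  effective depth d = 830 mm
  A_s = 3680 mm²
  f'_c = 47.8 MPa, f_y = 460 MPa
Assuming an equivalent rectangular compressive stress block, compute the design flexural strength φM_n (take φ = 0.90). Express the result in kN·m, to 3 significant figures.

φM_n ≈ 1150 kN·m

T = A_s f_y = 3680 × 460 = 1692800 N = 1692.8 kN.
From C = T: a = T/(0.85 f'_c b) = 1692800/(0.85 × 47.8 × 275) = 151.50 mm.
M_n = T(d − a/2) = 1692.8 kN × (830 − 75.75) mm = 1276.79 kN·m.
φM_n = 0.90 × 1276.79 = 1149.11 kN·m.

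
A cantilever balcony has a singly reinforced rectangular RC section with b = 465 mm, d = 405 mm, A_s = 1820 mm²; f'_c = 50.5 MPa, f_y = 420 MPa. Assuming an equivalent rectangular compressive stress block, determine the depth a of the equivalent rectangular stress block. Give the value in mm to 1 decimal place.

a ≈ 38.3 mm

T = A_s f_y = 1820 × 420 = 764400 N = 764.4 kN.
Setting C = 0.85 f'_c a b equal to T: a = 764400/(0.85 × 50.5 × 465) = 38.3 mm.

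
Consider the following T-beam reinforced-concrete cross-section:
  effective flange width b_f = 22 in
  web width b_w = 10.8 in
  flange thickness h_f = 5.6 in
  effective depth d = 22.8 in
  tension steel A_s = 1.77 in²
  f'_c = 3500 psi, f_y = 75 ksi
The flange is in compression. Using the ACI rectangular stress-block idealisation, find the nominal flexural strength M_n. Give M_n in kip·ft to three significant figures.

M_n ≈ 241 kip·ft

Tension: T = A_s f_y = 1.77 × 75 = 132.75 kips.
Try a within the flange: a = T/(0.85 f'_c b_f) = 132.75/(0.85 × 3.5 × 22) = 2.028 in.
Since a = 2.028 ≤ h_f = 5.6 in, the stress block lies entirely in the flange; analyse as a rectangular beam of width b_f.
M_n = T(d − a/2) = 132.75 × (22.8 − 1.014) = 2892.1 kip·in.
M_n = 2892.1/12 = 241.01 kip·ft.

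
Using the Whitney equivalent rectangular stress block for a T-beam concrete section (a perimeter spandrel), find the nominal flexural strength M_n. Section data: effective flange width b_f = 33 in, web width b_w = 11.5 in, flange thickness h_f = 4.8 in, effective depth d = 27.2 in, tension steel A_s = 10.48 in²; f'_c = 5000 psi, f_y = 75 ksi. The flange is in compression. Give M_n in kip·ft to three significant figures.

M_n ≈ 1590 kip·ft

Tension: T = A_s f_y = 10.48 × 75 = 786 kips.
Try a within the flange: a = T/(0.85 f'_c b_f) = 786/(0.85 × 5 × 33) = 5.604 in.
a = 5.604 > h_f = 4.8 in: the block extends into the web. Split into flange-overhang and web parts.
C_f = 0.85 f'_c (b_f − b_w) h_f = 0.85 × 5 × (33 − 11.5) × 4.8 = 438.6 kips.
Remaining web compression depth: a_w = (T − C_f)/(0.85 f'_c b_w) = (786 − 438.6)/(0.85 × 5 × 11.5) = 7.108 in.
M_n = C_f(d − h_f/2) + (T − C_f)(d − a_w/2) = 438.6 × (27.2 − 2.4) + 347.4 × (27.2 − 3.554) = 10877.3 + 8214.6 = 19091.9 kip·in.
M_n = 19091.9/12 = 1590.99 kip·ft.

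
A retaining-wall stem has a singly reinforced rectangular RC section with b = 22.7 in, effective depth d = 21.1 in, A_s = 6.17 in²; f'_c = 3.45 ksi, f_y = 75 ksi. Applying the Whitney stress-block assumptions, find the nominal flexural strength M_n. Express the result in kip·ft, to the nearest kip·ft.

T = A_s f_y = 6.17 × 75 = 462.75 kips.
a = T/(0.85 f'_c b) = 462.75/(0.85 × 3.45 × 22.7) = 6.952 in.
M_n = T(d − a/2) = 462.75 × (21.1 − 3.476) = 8155.5 kip·in = 8155.5/12 = 679.63 kip·ft.

M_n ≈ 680 kip·ft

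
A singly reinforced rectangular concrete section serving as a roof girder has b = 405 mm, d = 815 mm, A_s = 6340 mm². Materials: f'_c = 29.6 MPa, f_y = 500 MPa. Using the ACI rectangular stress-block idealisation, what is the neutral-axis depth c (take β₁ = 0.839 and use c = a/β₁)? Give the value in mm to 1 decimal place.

c ≈ 370.8 mm

T = A_s f_y = 6340 × 500 = 3170000 N = 3170 kN.
Setting C = 0.85 f'_c a b equal to T: a = 3170000/(0.85 × 29.6 × 405) = 311.095 mm.
With β₁ = 0.839, c = a/β₁ = 311.095/0.839 = 370.8 mm.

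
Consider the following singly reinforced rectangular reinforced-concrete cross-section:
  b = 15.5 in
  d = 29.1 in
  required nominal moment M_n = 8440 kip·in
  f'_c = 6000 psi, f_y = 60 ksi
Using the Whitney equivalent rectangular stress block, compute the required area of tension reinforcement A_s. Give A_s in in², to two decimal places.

A_s ≈ 5.18 in²

From M_n = 0.85 f'_c a b (d − a/2):
a = d − √(d² − 2M_n/(0.85 f'_c b)) = 29.1 − √(29.1² − 2 × 8440/(0.85 × 6 × 15.5)) = 3.935 in.
A_s = 0.85 f'_c a b / f_y = 0.85 × 6 × 3.935 × 15.5 / 60 = 5.184 in².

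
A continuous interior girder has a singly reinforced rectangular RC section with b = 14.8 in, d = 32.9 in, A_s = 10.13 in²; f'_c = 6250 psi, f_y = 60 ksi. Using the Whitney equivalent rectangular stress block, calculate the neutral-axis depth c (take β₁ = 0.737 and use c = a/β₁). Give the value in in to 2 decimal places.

c ≈ 10.49 in

T = A_s f_y = 10.13 × 60 = 607.8 kips.
a = T/(0.85 f'_c b) = 607.8/(0.85 × 6.25 × 14.8) = 7.7304 in.
With β₁ = 0.737, c = a/β₁ = 7.7304/0.737 = 10.49 in.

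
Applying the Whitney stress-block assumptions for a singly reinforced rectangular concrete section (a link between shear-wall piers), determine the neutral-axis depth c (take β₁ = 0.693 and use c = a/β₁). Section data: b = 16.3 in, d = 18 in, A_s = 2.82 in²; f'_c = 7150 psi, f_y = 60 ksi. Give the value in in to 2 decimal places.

T = A_s f_y = 2.82 × 60 = 169.2 kips.
a = T/(0.85 f'_c b) = 169.2/(0.85 × 7.15 × 16.3) = 1.7080 in.
With β₁ = 0.693, c = a/β₁ = 1.7080/0.693 = 2.46 in.

c ≈ 2.46 in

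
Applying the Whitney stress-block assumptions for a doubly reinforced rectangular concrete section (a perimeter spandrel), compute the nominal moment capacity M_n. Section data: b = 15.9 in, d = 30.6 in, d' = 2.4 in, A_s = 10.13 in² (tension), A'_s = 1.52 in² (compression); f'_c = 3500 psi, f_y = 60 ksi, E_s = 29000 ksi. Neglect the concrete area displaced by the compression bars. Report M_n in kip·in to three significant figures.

Assume both steels yield.
a = (A_s − A'_s) f_y/(0.85 f'_c b) = (10.13 − 1.52) × 60/(0.85 × 3.5 × 15.9) = 10.921 in.
c = a/β₁ = 10.921/0.85 = 12.848 in; ε'_s = 0.003(c − d')/c = 0.0024 ≥ ε_y = 0.0021, so the compression steel yields.
M_n = (A_s − A'_s) f_y (d − a/2) + A'_s f_y (d − d') = 516.6 × (30.6 − 5.4605) + 91.2 × (30.6 − 2.4) = 12987.1 + 2571.8 = 15558.9 kip·in.

M_n ≈ 15600 kip·in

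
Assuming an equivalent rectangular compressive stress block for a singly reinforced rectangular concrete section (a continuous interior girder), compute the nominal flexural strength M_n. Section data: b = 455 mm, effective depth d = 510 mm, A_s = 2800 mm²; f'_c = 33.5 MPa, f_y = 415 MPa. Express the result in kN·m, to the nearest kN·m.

M_n ≈ 541 kN·m

T = A_s f_y = 2800 × 415 = 1162000 N = 1162 kN.
From C = T: a = T/(0.85 f'_c b) = 1162000/(0.85 × 33.5 × 455) = 89.69 mm.
M_n = T(d − a/2) = 1162 kN × (510 − 44.845) mm = 540.51 kN·m.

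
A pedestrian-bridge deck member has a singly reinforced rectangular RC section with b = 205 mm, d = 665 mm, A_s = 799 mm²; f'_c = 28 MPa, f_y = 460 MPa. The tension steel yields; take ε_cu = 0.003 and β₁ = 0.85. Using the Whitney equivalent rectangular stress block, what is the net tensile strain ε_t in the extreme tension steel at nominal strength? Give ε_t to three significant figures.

a = A_s f_y/(0.85 f'_c b) = 75.33 mm.
β₁ = 0.85, so c = a/β₁ = 75.33/0.85 = 88.62 mm.
From the linear strain diagram with ε_cu = 0.003: ε_t = 0.003 (d − c)/c = 0.003 × (665 − 88.62)/88.62 = 0.0195.
Since ε_t ≥ 0.005, the section is tension-controlled.

ε_t ≈ 0.0195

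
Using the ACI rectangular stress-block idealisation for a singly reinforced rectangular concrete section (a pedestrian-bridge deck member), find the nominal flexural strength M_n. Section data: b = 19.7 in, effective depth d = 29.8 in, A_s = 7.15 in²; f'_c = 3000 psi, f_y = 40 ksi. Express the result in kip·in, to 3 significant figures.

T = A_s f_y = 7.15 × 40 = 286 kips.
a = T/(0.85 f'_c b) = 286/(0.85 × 3 × 19.7) = 5.693 in.
M_n = T(d − a/2) = 286 × (29.8 − 2.8465) = 7708.7 kip·in.

M_n ≈ 7710 kip·in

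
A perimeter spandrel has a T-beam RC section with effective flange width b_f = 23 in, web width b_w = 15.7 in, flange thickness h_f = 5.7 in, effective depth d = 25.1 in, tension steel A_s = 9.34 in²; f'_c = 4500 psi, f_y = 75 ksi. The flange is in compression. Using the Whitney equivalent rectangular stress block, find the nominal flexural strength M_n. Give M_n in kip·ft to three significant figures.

Tension: T = A_s f_y = 9.34 × 75 = 700.5 kips.
Try a within the flange: a = T/(0.85 f'_c b_f) = 700.5/(0.85 × 4.5 × 23) = 7.962 in.
a = 7.962 > h_f = 5.7 in: the block extends into the web. Split into flange-overhang and web parts.
C_f = 0.85 f'_c (b_f − b_w) h_f = 0.85 × 4.5 × (23 − 15.7) × 5.7 = 159.2 kips.
Remaining web compression depth: a_w = (T − C_f)/(0.85 f'_c b_w) = (700.5 − 159.2)/(0.85 × 4.5 × 15.7) = 9.014 in.
M_n = C_f(d − h_f/2) + (T − C_f)(d − a_w/2) = 159.2 × (25.1 − 2.85) + 541.3 × (25.1 − 4.507) = 3542.2 + 11147.0 = 14689.2 kip·in.
M_n = 14689.2/12 = 1224.10 kip·ft.

M_n ≈ 1220 kip·ft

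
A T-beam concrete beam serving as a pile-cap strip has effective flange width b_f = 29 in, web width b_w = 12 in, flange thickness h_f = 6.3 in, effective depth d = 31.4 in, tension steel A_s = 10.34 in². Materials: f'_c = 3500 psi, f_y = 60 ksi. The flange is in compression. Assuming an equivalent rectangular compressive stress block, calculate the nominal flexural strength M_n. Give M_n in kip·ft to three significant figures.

M_n ≈ 1430 kip·ft

Tension: T = A_s f_y = 10.34 × 60 = 620.4 kips.
Try a within the flange: a = T/(0.85 f'_c b_f) = 620.4/(0.85 × 3.5 × 29) = 7.191 in.
a = 7.191 > h_f = 6.3 in: the block extends into the web. Split into flange-overhang and web parts.
C_f = 0.85 f'_c (b_f − b_w) h_f = 0.85 × 3.5 × (29 − 12) × 6.3 = 318.6 kips.
Remaining web compression depth: a_w = (T − C_f)/(0.85 f'_c b_w) = (620.4 − 318.6)/(0.85 × 3.5 × 12) = 8.454 in.
M_n = C_f(d − h_f/2) + (T − C_f)(d − a_w/2) = 318.6 × (31.4 − 3.15) + 301.8 × (31.4 − 4.227) = 9000.5 + 8200.8 = 17201.3 kip·in.
M_n = 17201.3/12 = 1433.44 kip·ft.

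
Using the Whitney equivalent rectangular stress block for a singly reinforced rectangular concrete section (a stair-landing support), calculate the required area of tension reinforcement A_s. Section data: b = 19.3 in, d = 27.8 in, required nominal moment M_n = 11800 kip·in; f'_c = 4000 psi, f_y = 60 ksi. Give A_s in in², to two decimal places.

From M_n = 0.85 f'_c a b (d − a/2):
a = d − √(d² − 2M_n/(0.85 f'_c b)) = 27.8 − √(27.8² − 2 × 11800/(0.85 × 4 × 19.3)) = 7.473 in.
A_s = 0.85 f'_c a b / f_y = 0.85 × 4 × 7.473 × 19.3 / 60 = 8.173 in².

A_s ≈ 8.17 in²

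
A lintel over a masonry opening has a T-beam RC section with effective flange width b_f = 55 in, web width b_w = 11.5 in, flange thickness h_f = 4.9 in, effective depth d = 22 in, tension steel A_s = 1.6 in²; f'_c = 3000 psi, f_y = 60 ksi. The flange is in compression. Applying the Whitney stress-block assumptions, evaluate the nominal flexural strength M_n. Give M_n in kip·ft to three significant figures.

M_n ≈ 173 kip·ft

Tension: T = A_s f_y = 1.6 × 60 = 96 kips.
Try a within the flange: a = T/(0.85 f'_c b_f) = 96/(0.85 × 3 × 55) = 0.684 in.
Since a = 0.684 ≤ h_f = 4.9 in, the stress block lies entirely in the flange; analyse as a rectangular beam of width b_f.
M_n = T(d − a/2) = 96 × (22 − 0.342) = 2079.2 kip·in.
M_n = 2079.2/12 = 173.27 kip·ft.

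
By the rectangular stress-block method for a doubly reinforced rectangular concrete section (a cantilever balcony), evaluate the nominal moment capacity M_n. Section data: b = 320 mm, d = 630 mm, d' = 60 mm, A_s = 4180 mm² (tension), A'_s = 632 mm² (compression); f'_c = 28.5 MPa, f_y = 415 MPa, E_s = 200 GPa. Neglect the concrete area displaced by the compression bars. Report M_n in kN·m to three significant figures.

M_n ≈ 937 kN·m

Assume both tension and compression steel yield.
Net tension couple steel: A_s − A'_s = 3548 mm².
a = (A_s − A'_s) f_y / (0.85 f'_c b) = 1472420/(0.85 × 28.5 × 320) = 189.94 mm.
c = a/β₁ = 189.94/0.846 = 224.52 mm; ε'_s = 0.003(c − d')/c = 0.0022 ≥ f_y/E_s = 0.0021, so compression steel does yield.
M_n = (A_s − A'_s) f_y (d − a/2) + A'_s f_y (d − d') = [1472420 × (630 − 94.97) + 262280 × (630 − 60)] × 10⁻⁶ = 787.79 + 149.50 = 937.29 kN·m.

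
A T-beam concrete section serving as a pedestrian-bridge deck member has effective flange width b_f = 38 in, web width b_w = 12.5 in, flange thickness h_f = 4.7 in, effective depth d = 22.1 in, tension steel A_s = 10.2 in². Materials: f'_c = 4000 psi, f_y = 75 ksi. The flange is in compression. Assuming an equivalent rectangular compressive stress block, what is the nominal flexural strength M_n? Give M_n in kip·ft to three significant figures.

Tension: T = A_s f_y = 10.2 × 75 = 765 kips.
Try a within the flange: a = T/(0.85 f'_c b_f) = 765/(0.85 × 4 × 38) = 5.921 in.
a = 5.921 > h_f = 4.7 in: the block extends into the web. Split into flange-overhang and web parts.
C_f = 0.85 f'_c (b_f − b_w) h_f = 0.85 × 4 × (38 − 12.5) × 4.7 = 407.5 kips.
Remaining web compression depth: a_w = (T − C_f)/(0.85 f'_c b_w) = (765 − 407.5)/(0.85 × 4 × 12.5) = 8.412 in.
M_n = C_f(d − h_f/2) + (T − C_f)(d − a_w/2) = 407.5 × (22.1 − 2.35) + 357.5 × (22.1 − 4.206) = 8048.1 + 6397.1 = 14445.2 kip·in.
M_n = 14445.2/12 = 1203.77 kip·ft.

M_n ≈ 1200 kip·ft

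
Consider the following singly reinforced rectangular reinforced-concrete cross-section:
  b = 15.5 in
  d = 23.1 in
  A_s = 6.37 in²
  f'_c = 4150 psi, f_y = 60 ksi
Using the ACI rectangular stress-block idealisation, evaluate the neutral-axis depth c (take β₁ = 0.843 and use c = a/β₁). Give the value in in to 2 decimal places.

T = A_s f_y = 6.37 × 60 = 382.2 kips.
a = T/(0.85 f'_c b) = 382.2/(0.85 × 4.15 × 15.5) = 6.9902 in.
With β₁ = 0.843, c = a/β₁ = 6.9902/0.843 = 8.29 in.

c ≈ 8.29 in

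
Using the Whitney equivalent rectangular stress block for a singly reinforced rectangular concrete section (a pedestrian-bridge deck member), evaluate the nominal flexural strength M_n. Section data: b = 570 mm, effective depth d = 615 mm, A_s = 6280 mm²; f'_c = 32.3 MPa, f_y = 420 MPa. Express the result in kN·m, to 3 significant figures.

M_n ≈ 1400 kN·m

T = A_s f_y = 6280 × 420 = 2637600 N = 2637.6 kN.
From C = T: a = T/(0.85 f'_c b) = 2637600/(0.85 × 32.3 × 570) = 168.54 mm.
M_n = T(d − a/2) = 2637.6 kN × (615 − 84.27) mm = 1399.85 kN·m.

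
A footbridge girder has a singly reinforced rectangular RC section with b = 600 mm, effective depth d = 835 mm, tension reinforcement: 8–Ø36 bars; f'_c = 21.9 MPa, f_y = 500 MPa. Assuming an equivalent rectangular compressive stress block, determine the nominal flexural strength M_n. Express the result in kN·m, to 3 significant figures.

M_n ≈ 2660 kN·m

A_s = 8 × 1018 = 8144 mm².
T = A_s f_y = 8144 × 500 = 4072000 N = 4072 kN.
From C = T: a = T/(0.85 f'_c b) = 4072000/(0.85 × 21.9 × 600) = 364.58 mm.
M_n = T(d − a/2) = 4072 kN × (835 − 182.29) mm = 2657.84 kN·m.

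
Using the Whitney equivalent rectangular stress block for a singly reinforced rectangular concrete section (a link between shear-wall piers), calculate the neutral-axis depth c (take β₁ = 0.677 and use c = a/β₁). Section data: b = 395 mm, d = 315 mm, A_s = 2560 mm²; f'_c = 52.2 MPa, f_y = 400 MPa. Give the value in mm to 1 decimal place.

c ≈ 86.3 mm

T = A_s f_y = 2560 × 400 = 1024000 N = 1024 kN.
Setting C = 0.85 f'_c a b equal to T: a = 1024000/(0.85 × 52.2 × 395) = 58.427 mm.
With β₁ = 0.677, c = a/β₁ = 58.427/0.677 = 86.3 mm.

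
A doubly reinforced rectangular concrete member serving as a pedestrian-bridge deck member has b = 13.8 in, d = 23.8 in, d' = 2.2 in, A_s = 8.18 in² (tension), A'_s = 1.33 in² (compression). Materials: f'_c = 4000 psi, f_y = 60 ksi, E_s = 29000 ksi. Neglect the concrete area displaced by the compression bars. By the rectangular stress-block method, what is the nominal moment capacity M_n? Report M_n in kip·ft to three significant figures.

M_n ≈ 809 kip·ft

Assume both steels yield.
a = (A_s − A'_s) f_y/(0.85 f'_c b) = (8.18 − 1.33) × 60/(0.85 × 4 × 13.8) = 8.760 in.
c = a/β₁ = 8.760/0.85 = 10.306 in; ε'_s = 0.003(c − d')/c = 0.0024 ≥ ε_y = 0.0021, so the compression steel yields.
M_n = (A_s − A'_s) f_y (d − a/2) + A'_s f_y (d − d') = 411 × (23.8 − 4.38) + 79.8 × (23.8 − 2.2) = 7981.6 + 1723.7 = 9705.3 kip·in = 9705.3/12 = 808.78 kip·ft.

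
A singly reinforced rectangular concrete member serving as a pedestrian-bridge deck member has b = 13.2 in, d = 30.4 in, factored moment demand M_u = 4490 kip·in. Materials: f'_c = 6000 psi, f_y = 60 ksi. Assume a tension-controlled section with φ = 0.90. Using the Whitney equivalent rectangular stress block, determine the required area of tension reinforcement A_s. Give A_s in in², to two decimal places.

A_s ≈ 2.85 in²

M_n = M_u/φ = 4490/0.90 = 4988.89 kip·in.
From M_n = 0.85 f'_c a b (d − a/2):
a = d − √(d² − 2M_n/(0.85 f'_c b)) = 30.4 − √(30.4² − 2 × 4988.89/(0.85 × 6 × 13.2)) = 2.544 in.
A_s = 0.85 f'_c a b / f_y = 0.85 × 6 × 2.544 × 13.2 / 60 = 2.854 in².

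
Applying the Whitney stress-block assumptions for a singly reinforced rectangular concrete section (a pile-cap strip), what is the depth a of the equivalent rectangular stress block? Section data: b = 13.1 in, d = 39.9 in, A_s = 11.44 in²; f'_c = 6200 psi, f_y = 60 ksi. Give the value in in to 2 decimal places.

T = A_s f_y = 11.44 × 60 = 686.4 kips.
a = T/(0.85 f'_c b) = 686.4/(0.85 × 6.2 × 13.1) = 9.94 in.

a ≈ 9.94 in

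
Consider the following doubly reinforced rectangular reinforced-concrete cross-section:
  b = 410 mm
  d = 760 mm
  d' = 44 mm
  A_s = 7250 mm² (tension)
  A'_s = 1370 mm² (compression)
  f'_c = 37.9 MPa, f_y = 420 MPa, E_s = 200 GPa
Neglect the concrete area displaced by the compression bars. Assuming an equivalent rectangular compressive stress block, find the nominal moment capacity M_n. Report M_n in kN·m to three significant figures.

M_n ≈ 2060 kN·m

Assume both tension and compression steel yield.
Net tension couple steel: A_s − A'_s = 5880 mm².
a = (A_s − A'_s) f_y / (0.85 f'_c b) = 2469600/(0.85 × 37.9 × 410) = 186.98 mm.
c = a/β₁ = 186.98/0.779 = 240.03 mm; ε'_s = 0.003(c − d')/c = 0.0025 ≥ f_y/E_s = 0.0021, so compression steel does yield.
M_n = (A_s − A'_s) f_y (d − a/2) + A'_s f_y (d − d') = [2469600 × (760 − 93.49) + 575400 × (760 − 44)] × 10⁻⁶ = 1646.01 + 411.99 = 2058.00 kN·m.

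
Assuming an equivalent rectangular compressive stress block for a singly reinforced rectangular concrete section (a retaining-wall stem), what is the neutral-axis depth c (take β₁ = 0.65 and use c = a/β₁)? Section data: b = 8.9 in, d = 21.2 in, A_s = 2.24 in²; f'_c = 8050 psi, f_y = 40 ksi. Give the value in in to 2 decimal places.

c ≈ 2.26 in

T = A_s f_y = 2.24 × 40 = 89.6 kips.
a = T/(0.85 f'_c b) = 89.6/(0.85 × 8.05 × 8.9) = 1.4713 in.
With β₁ = 0.65, c = a/β₁ = 1.4713/0.65 = 2.26 in.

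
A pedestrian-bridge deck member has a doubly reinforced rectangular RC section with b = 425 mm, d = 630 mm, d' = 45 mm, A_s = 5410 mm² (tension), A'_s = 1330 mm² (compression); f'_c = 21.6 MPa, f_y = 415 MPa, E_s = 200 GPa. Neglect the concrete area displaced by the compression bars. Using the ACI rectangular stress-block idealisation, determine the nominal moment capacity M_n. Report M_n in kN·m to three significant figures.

M_n ≈ 1210 kN·m

Assume both tension and compression steel yield.
Net tension couple steel: A_s − A'_s = 4080 mm².
a = (A_s − A'_s) f_y / (0.85 f'_c b) = 1693200/(0.85 × 21.6 × 425) = 216.99 mm.
c = a/β₁ = 216.99/0.85 = 255.28 mm; ε'_s = 0.003(c − d')/c = 0.0025 ≥ f_y/E_s = 0.0021, so compression steel does yield.
M_n = (A_s − A'_s) f_y (d − a/2) + A'_s f_y (d − d') = [1693200 × (630 − 108.495) + 551950 × (630 − 45)] × 10⁻⁶ = 883.01 + 322.89 = 1205.90 kN·m.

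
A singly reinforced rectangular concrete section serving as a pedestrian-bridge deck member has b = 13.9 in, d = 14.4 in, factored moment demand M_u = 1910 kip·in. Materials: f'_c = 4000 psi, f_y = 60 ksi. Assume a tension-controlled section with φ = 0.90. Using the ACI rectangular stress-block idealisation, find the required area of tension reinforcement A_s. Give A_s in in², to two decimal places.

A_s ≈ 2.80 in²

M_n = M_u/φ = 1910/0.90 = 2122.22 kip·in.
From M_n = 0.85 f'_c a b (d − a/2):
a = d − √(d² − 2M_n/(0.85 f'_c b)) = 14.4 − √(14.4² − 2 × 2122.22/(0.85 × 4 × 13.9)) = 3.558 in.
A_s = 0.85 f'_c a b / f_y = 0.85 × 4 × 3.558 × 13.9 / 60 = 2.803 in².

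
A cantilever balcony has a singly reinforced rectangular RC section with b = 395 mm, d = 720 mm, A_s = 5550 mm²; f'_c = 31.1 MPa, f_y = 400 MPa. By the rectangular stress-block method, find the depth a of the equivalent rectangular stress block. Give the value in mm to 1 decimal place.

T = A_s f_y = 5550 × 400 = 2220000 N = 2220 kN.
Setting C = 0.85 f'_c a b equal to T: a = 2220000/(0.85 × 31.1 × 395) = 212.6 mm.

a ≈ 212.6 mm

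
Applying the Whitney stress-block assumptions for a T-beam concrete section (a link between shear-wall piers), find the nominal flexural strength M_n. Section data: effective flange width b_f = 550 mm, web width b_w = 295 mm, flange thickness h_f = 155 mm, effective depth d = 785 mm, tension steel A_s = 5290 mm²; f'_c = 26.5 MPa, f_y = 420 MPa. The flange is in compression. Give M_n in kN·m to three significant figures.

M_n ≈ 1540 kN·m

Tension: T = A_s f_y = 5290 × 420 = 2221800 N.
Try a within the flange: a = T/(0.85 f'_c b_f) = 2221800/(0.85 × 26.5 × 550) = 179.34 mm.
a = 179.34 > h_f = 155 mm: the block extends into the web. Split into flange-overhang and web parts.
C_f = 0.85 f'_c (b_f − b_w) h_f = 0.85 × 26.5 × (550 − 295) × 155 = 890301 N.
Remaining web compression depth: a_w = (T − C_f)/(0.85 f'_c b_w) = (2221800 − 890301)/(0.85 × 26.5 × 295) = 200.38 mm.
M_n = C_f(d − h_f/2) + (T − C_f)(d − a_w/2) = 890301 × (785 − 77.5) + 1331499 × (785 − 100.19) = 629.89 + 911.82 = 1541.71 × 10⁶ N·mm.
M_n = 1541.71 kN·m.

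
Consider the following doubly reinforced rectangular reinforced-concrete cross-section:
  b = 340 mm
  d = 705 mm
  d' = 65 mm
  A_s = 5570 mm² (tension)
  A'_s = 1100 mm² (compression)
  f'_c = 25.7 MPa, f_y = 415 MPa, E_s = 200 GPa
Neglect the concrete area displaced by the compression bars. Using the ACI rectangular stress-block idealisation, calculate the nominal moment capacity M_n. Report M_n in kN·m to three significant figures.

Assume both tension and compression steel yield.
Net tension couple steel: A_s − A'_s = 4470 mm².
a = (A_s − A'_s) f_y / (0.85 f'_c b) = 1855050/(0.85 × 25.7 × 340) = 249.76 mm.
c = a/β₁ = 249.76/0.85 = 293.84 mm; ε'_s = 0.003(c − d')/c = 0.0023 ≥ f_y/E_s = 0.0021, so compression steel does yield.
M_n = (A_s − A'_s) f_y (d − a/2) + A'_s f_y (d − d') = [1855050 × (705 − 124.88) + 456500 × (705 − 65)] × 10⁻⁶ = 1076.15 + 292.16 = 1368.31 kN·m.

M_n ≈ 1370 kN·m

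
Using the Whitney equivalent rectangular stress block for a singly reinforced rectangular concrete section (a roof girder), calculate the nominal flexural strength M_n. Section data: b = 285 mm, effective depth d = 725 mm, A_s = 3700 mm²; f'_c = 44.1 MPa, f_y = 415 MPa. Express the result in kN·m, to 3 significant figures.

T = A_s f_y = 3700 × 415 = 1535500 N = 1535.5 kN.
From C = T: a = T/(0.85 f'_c b) = 1535500/(0.85 × 44.1 × 285) = 143.73 mm.
M_n = T(d − a/2) = 1535.5 kN × (725 − 71.865) mm = 1002.89 kN·m.

M_n ≈ 1000 kN·m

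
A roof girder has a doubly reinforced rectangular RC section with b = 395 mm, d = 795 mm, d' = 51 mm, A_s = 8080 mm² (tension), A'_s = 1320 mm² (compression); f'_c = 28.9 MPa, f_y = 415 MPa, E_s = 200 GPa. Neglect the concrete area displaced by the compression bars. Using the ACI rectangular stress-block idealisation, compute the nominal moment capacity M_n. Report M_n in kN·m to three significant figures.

Assume both tension and compression steel yield.
Net tension couple steel: A_s − A'_s = 6760 mm².
a = (A_s − A'_s) f_y / (0.85 f'_c b) = 2805400/(0.85 × 28.9 × 395) = 289.12 mm.
c = a/β₁ = 289.12/0.844 = 342.56 mm; ε'_s = 0.003(c − d')/c = 0.0026 ≥ f_y/E_s = 0.0021, so compression steel does yield.
M_n = (A_s − A'_s) f_y (d − a/2) + A'_s f_y (d − d') = [2805400 × (795 − 144.56) + 547800 × (795 − 51)] × 10⁻⁶ = 1824.74 + 407.56 = 2232.30 kN·m.

M_n ≈ 2230 kN·m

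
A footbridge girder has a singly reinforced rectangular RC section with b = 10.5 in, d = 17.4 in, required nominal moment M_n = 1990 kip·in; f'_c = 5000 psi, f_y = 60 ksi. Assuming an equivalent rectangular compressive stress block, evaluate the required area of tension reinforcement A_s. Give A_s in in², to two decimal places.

A_s ≈ 2.07 in²

From M_n = 0.85 f'_c a b (d − a/2):
a = d − √(d² − 2M_n/(0.85 f'_c b)) = 17.4 − √(17.4² − 2 × 1990/(0.85 × 5 × 10.5)) = 2.786 in.
A_s = 0.85 f'_c a b / f_y = 0.85 × 5 × 2.786 × 10.5 / 60 = 2.072 in².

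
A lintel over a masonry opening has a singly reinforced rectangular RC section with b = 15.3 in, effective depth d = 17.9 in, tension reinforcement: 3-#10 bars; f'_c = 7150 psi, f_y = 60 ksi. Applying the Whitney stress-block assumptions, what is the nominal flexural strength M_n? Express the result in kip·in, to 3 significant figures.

A_s = 3 × 1.27 = 3.81 in².
T = A_s f_y = 3.81 × 60 = 228.6 kips.
a = T/(0.85 f'_c b) = 228.6/(0.85 × 7.15 × 15.3) = 2.458 in.
M_n = T(d − a/2) = 228.6 × (17.9 − 1.229) = 3811.0 kip·in.

M_n ≈ 3810 kip·in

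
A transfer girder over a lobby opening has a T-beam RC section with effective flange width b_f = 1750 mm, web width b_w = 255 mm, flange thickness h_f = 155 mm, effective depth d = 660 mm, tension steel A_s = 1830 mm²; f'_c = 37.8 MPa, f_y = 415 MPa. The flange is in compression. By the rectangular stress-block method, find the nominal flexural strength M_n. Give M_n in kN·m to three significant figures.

Tension: T = A_s f_y = 1830 × 415 = 759450 N.
Try a within the flange: a = T/(0.85 f'_c b_f) = 759450/(0.85 × 37.8 × 1750) = 13.51 mm.
Since a = 13.51 ≤ h_f = 155 mm, the stress block lies entirely in the flange; analyse as a rectangular beam of width b_f.
M_n = T(d − a/2) = 759450 × (660 − 6.755) = 496.11 × 10⁶ N·mm.
M_n = 496.11 kN·m.

M_n ≈ 496 kN·m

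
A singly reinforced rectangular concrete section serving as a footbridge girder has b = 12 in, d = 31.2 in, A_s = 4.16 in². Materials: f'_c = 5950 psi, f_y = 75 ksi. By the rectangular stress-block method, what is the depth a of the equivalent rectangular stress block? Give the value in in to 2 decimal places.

a ≈ 5.14 in

T = A_s f_y = 4.16 × 75 = 312 kips.
a = T/(0.85 f'_c b) = 312/(0.85 × 5.95 × 12) = 5.14 in.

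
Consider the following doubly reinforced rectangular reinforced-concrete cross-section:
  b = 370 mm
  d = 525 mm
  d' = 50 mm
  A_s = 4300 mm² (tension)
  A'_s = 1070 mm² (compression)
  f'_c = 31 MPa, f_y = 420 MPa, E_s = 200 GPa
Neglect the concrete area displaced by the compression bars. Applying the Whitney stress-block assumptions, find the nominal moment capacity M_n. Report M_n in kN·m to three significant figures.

M_n ≈ 831 kN·m

Assume both tension and compression steel yield.
Net tension couple steel: A_s − A'_s = 3230 mm².
a = (A_s − A'_s) f_y / (0.85 f'_c b) = 1356600/(0.85 × 31 × 370) = 139.15 mm.
c = a/β₁ = 139.15/0.829 = 167.85 mm; ε'_s = 0.003(c − d')/c = 0.0021 ≥ f_y/E_s = 0.0021, so compression steel does yield.
M_n = (A_s − A'_s) f_y (d − a/2) + A'_s f_y (d − d') = [1356600 × (525 − 69.575) + 449400 × (525 − 50)] × 10⁻⁶ = 617.83 + 213.47 = 831.30 kN·m.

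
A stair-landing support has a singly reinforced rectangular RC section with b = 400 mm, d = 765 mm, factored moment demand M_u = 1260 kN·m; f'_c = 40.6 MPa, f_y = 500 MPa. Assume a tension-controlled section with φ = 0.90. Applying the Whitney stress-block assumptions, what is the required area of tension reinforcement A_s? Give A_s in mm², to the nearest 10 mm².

M_n = M_u/φ = 1260/0.90 = 1400 kN·m.
With M_n = 0.85 f'_c a b (d − a/2), solve the quadratic for a:
a = d − √(d² − 2M_n/(0.85 f'_c b)) = 765 − √(765² − 2 × 1400×10⁶/(0.85 × 40.6 × 400)) = 146.63 mm.
A_s = 0.85 f'_c a b / f_y = 0.85 × 40.6 × 146.63 × 400 / 500 = 4048.2 mm².

A_s ≈ 4050 mm²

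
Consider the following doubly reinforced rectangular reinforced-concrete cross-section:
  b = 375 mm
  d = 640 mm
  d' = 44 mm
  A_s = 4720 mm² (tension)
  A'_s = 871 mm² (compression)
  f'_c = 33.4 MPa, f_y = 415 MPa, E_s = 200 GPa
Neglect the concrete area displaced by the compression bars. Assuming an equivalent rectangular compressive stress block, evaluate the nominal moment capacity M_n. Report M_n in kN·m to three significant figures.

Assume both tension and compression steel yield.
Net tension couple steel: A_s − A'_s = 3849 mm².
a = (A_s − A'_s) f_y / (0.85 f'_c b) = 1597335/(0.85 × 33.4 × 375) = 150.04 mm.
c = a/β₁ = 150.04/0.811 = 185.01 mm; ε'_s = 0.003(c − d')/c = 0.0023 ≥ f_y/E_s = 0.0021, so compression steel does yield.
M_n = (A_s − A'_s) f_y (d − a/2) + A'_s f_y (d − d') = [1597335 × (640 − 75.02) + 361465 × (640 − 44)] × 10⁻⁶ = 902.46 + 215.43 = 1117.89 kN·m.

M_n ≈ 1120 kN·m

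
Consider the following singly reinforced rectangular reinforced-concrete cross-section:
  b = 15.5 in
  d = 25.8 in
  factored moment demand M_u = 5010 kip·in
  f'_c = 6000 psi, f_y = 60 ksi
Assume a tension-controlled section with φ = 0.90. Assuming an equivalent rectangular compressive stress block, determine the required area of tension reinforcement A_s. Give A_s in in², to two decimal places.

M_n = M_u/φ = 5010/0.90 = 5566.67 kip·in.
From M_n = 0.85 f'_c a b (d − a/2):
a = d − √(d² − 2M_n/(0.85 f'_c b)) = 25.8 − √(25.8² − 2 × 5566.67/(0.85 × 6 × 15.5)) = 2.891 in.
A_s = 0.85 f'_c a b / f_y = 0.85 × 6 × 2.891 × 15.5 / 60 = 3.809 in².

A_s ≈ 3.81 in²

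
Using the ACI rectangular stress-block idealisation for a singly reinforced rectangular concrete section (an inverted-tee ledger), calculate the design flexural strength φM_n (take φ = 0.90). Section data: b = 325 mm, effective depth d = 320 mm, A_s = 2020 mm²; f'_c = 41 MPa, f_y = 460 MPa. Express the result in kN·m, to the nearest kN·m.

T = A_s f_y = 2020 × 460 = 929200 N = 929.2 kN.
From C = T: a = T/(0.85 f'_c b) = 929200/(0.85 × 41 × 325) = 82.04 mm.
M_n = T(d − a/2) = 929.2 kN × (320 − 41.02) mm = 259.23 kN·m.
φM_n = 0.90 × 259.23 = 233.31 kN·m.

φM_n ≈ 233 kN·m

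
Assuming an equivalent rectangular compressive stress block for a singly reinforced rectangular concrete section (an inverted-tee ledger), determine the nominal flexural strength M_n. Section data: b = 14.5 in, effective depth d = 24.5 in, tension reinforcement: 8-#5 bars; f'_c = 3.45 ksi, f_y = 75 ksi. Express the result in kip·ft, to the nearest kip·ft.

A_s = 8 × 0.31 = 2.48 in².
T = A_s f_y = 2.48 × 75 = 186 kips.
a = T/(0.85 f'_c b) = 186/(0.85 × 3.45 × 14.5) = 4.374 in.
M_n = T(d − a/2) = 186 × (24.5 − 2.187) = 4150.2 kip·in = 4150.2/12 = 345.85 kip·ft.

M_n ≈ 346 kip·ft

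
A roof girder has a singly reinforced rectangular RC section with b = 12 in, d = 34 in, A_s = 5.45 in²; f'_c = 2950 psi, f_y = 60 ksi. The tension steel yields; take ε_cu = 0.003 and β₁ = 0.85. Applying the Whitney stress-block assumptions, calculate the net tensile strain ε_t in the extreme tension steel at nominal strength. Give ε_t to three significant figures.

ε_t ≈ 0.00498

a = A_s f_y/(0.85 f'_c b) = 10.867 in.
β₁ = 0.85, so c = a/β₁ = 10.867/0.85 = 12.785 in.
From the linear strain diagram with ε_cu = 0.003: ε_t = 0.003 (d − c)/c = 0.003 × (34 − 12.785)/12.785 = 0.00498.
ε_t is between 0.004 and 0.005 — transition zone.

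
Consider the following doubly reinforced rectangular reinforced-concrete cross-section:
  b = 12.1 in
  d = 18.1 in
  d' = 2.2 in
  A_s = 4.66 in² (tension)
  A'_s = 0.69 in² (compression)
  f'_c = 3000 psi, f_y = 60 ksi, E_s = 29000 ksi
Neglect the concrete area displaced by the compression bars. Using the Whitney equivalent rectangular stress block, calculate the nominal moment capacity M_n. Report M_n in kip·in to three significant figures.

M_n ≈ 4050 kip·in

Assume both steels yield.
a = (A_s − A'_s) f_y/(0.85 f'_c b) = (4.66 − 0.69) × 60/(0.85 × 3 × 12.1) = 7.720 in.
c = a/β₁ = 7.720/0.85 = 9.082 in; ε'_s = 0.003(c − d')/c = 0.0023 ≥ ε_y = 0.0021, so the compression steel yields.
M_n = (A_s − A'_s) f_y (d − a/2) + A'_s f_y (d − d') = 238.2 × (18.1 − 3.86) + 41.4 × (18.1 − 2.2) = 3392.0 + 658.3 = 4050.3 kip·in.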